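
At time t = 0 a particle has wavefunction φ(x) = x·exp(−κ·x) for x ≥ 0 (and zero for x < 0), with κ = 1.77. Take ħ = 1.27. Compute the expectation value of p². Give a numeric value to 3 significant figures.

p² φ = −ħ² d²φ/dx²; ⟨p²⟩ = −ħ² ∫ φ*·φ'' dx / ∫|φ|² dx.
Differentiate x·exp(−κ·x) with the product rule; every integrand then reduces to terms xʲ·e^(−2κx) on [0, ∞), with ∫₀^∞ xʲ·e^(−2κx) dx = j!/(2κ)^(j+1).
State is unnormalized: ∫|φ|² dx = 0.045084, and ∫φ*·(−ħ² φ'') dx = 0.22781, so ⟨p²⟩ = 0.22781 / 0.045084.
⟨p²⟩ = 5.0531.

5.05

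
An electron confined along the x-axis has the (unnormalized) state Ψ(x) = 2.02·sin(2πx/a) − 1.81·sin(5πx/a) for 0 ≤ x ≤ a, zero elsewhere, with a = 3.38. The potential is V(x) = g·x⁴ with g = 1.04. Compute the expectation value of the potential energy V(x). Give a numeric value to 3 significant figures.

⟨V⟩ = ∫ V(x)·|Ψ|² dx / ∫|Ψ|² dx.
On 0 ≤ x ≤ a (j ≠ l): ∫sin²(jπx/a) dx = a/2, ∫sin(jπx/a)·sin(lπx/a) dx = 0; diagonal moments ∫x·sin²(jπx/a) dx = a²/4, ∫x²·sin²(jπx/a) dx = a³·(1/6 − 1/(4j²π²)); cross terms ∫x·sin(jπx/a)·sin(lπx/a) dx = 0 for j + l even and −4jla²/(π²(j² − l²)²) for j + l odd, ∫x²·sin(jπx/a)·sin(lπx/a) dx = (−1)^(j+l)·4jla³/(π²(j² − l²)²); higher powers the same way via product-to-sum and parts.
State is unnormalized: ∫|Ψ|² dx = 12.432, and ∫Ψ*·V(x)·Ψ dx = 368.41, so ⟨V⟩ = 368.41 / 12.432.
⟨V⟩ = 29.633.

29.6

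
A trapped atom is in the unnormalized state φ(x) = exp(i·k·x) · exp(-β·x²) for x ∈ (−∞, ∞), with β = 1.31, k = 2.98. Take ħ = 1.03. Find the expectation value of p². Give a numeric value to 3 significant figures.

10.8

p² φ = −ħ² d²φ/dx²; ⟨p²⟩ = −ħ² ∫ φ*·φ'' dx / ∫|φ|² dx.
Gaussian moments: ∫x^(2j)·e^(−2βx²) dx = (2j−1)!!/(4β)^j · √(π/(2β)), odd powers integrate to 0; here √(π/(2β)) = 1.0950. Derivatives: φ′ = (ik − 2βx)·φ, φ″ = ((ik − 2βx)² − 2β)·φ; the odd-in-x pieces drop out.
State is unnormalized: ∫|φ|² dx = 1.0950, and ∫φ*·(−ħ² φ'') dx = 11.838, so ⟨p²⟩ = 11.838 / 1.0950.
⟨p²⟩ = 10.811.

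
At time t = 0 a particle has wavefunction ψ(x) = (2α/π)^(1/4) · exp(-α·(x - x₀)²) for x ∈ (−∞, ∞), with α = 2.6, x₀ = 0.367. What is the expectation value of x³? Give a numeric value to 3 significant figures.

⟨x³⟩ = ∫ x³·|ψ|² dx (integrals over the domain).
Gaussian moments (u = x − x₀): ∫u^(2j)·e^(−2αu²) du = (2j−1)!!/(4α)^j · √(π/(2α)), odd powers integrate to 0; here √(π/(2α)) = 0.77727.
⟨x³⟩ = 0.15530.

0.155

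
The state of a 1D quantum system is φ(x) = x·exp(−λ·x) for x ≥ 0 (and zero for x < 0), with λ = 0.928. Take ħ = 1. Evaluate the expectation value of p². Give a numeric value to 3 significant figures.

0.861

p² φ = −ħ² d²φ/dx²; ⟨p²⟩ = −ħ² ∫ φ*·φ'' dx / ∫|φ|² dx.
Differentiate x·exp(−λ·x) with the product rule; every integrand then reduces to terms xʲ·e^(−2λx) on [0, ∞), with ∫₀^∞ xʲ·e^(−2λx) dx = j!/(2λ)^(j+1).
State is unnormalized: ∫|φ|² dx = 0.31282, and ∫φ*·(−ħ² φ'') dx = 0.26940, so ⟨p²⟩ = 0.26940 / 0.31282.
⟨p²⟩ = 0.86118.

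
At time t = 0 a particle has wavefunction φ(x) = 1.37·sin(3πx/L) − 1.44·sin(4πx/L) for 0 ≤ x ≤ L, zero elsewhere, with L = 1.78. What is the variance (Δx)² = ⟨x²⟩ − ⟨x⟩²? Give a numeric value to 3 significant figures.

Compute ⟨x⟩ and ⟨x²⟩ separately, then (Δx)² = ⟨x²⟩ − ⟨x⟩².
On 0 ≤ x ≤ L (j ≠ l): ∫sin²(jπx/L) dx = L/2, ∫sin(jπx/L)·sin(lπx/L) dx = 0; diagonal moments ∫x·sin²(jπx/L) dx = L²/4, ∫x²·sin²(jπx/L) dx = L³·(1/6 − 1/(4j²π²)); cross terms ∫x·sin(jπx/L)·sin(lπx/L) dx = 0 for j + l even and −4jlL²/(π²(j² − l²)²) for j + l odd, ∫x²·sin(jπx/L)·sin(lπx/L) dx = (−1)^(j+l)·4jlL³/(π²(j² − l²)²); higher powers the same way via product-to-sum and parts.
Normalization: ∫|φ|² dx = 3.5159.
⟨x⟩ = 1.2429 and ⟨x²⟩ = 1.6706.
(Δx)² = 1.6706 − (1.2429)² = 0.12575.

0.126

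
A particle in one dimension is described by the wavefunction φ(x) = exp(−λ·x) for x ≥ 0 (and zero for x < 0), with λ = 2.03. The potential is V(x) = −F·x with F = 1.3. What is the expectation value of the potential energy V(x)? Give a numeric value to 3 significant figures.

-0.320

⟨V⟩ = ∫ V(x)·|φ|² dx / ∫|φ|² dx.
Every integrand reduces to terms xʲ·e^(−2λx) on [0, ∞); use ∫₀^∞ xʲ·e^(−2λx) dx = j!/(2λ)^(j+1).
State is unnormalized: ∫|φ|² dx = 0.24631, and ∫φ*·V(x)·φ dx = -0.078866, so ⟨V⟩ = -0.078866 / 0.24631.
⟨V⟩ = -0.32020.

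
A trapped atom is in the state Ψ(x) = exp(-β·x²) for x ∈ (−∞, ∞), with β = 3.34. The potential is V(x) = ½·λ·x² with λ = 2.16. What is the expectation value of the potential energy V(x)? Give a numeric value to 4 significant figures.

⟨V⟩ = ∫ V(x)·|Ψ|² dx / ∫|Ψ|² dx.
Gaussian moments: ∫x^(2j)·e^(−2βx²) dx = (2j−1)!!/(4β)^j · √(π/(2β)), odd powers integrate to 0; here √(π/(2β)) = 0.68578.
State is unnormalized: ∫|Ψ|² dx = 0.68578, and ∫Ψ*·V(x)·Ψ dx = 0.055438, so ⟨V⟩ = 0.055438 / 0.68578.
⟨V⟩ = 0.080838.

0.08084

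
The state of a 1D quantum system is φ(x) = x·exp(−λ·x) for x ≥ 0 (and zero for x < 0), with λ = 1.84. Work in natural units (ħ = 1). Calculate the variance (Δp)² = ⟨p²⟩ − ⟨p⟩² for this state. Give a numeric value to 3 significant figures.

3.39

Compute ⟨p⟩ and ⟨p²⟩ separately; (Δp)² = ⟨p²⟩ − ⟨p⟩².
Differentiate x·exp(−λ·x) with the product rule; every integrand then reduces to terms xʲ·e^(−2λx) on [0, ∞), with ∫₀^∞ xʲ·e^(−2λx) dx = j!/(2λ)^(j+1).
Normalization: ∫|φ|² dx = 0.040132.
⟨p⟩ = 0.0000 and ⟨p²⟩ = 3.3856.
(Δp)² = 3.3856 − (0.0000)² = 3.3856.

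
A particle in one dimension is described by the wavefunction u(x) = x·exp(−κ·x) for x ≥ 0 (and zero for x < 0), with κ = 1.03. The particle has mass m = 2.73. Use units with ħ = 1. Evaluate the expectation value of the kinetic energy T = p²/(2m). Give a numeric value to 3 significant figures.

T = −(ħ²/2m) d²/dx², so ⟨T⟩ = −(ħ²/2m) ∫ u*·u'' dx / ∫|u|² dx; with m = 2.73.
Differentiate x·exp(−κ·x) with the product rule; every integrand then reduces to terms xʲ·e^(−2κx) on [0, ∞), with ∫₀^∞ xʲ·e^(−2κx) dx = j!/(2κ)^(j+1).
State is unnormalized: ∫|u|² dx = 0.22879, and ∫u*·(−ħ²/2m · u'') dx = 0.044454, so ⟨T⟩ = 0.044454 / 0.22879.
⟨T⟩ = 0.19430.

0.194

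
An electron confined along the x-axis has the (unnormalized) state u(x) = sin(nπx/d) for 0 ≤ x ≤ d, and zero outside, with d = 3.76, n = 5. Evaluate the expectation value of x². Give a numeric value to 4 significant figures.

⟨x²⟩ = ∫ x²·|u|² dx / ∫|u|² dx (integrals over the domain).
With sin²θ = (1 − cos2θ)/2 on 0 ≤ x ≤ d: ∫sin²(nπx/d) dx = d/2, ∫x·sin²(nπx/d) dx = d²/4, ∫x²·sin²(nπx/d) dx = d³·(1/6 − 1/(4n²π²)); higher powers xᵏ the same way, integrating xᵏ·cos(2nπx/d) by parts.
State is unnormalized: ∫|u|² dx = 1.8800, and ∫u*·x²·u dx = 8.8057, so ⟨x²⟩ = 8.8057 / 1.8800.
⟨x²⟩ = 4.6839.

4.684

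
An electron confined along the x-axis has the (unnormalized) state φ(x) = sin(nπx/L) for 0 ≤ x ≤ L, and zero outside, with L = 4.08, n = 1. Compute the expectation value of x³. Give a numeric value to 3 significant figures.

⟨x³⟩ = ∫ x³·|φ|² dx / ∫|φ|² dx (integrals over the domain).
With sin²θ = (1 − cos2θ)/2 on 0 ≤ x ≤ L: ∫sin²(nπx/L) dx = L/2, ∫x·sin²(nπx/L) dx = L²/4, ∫x²·sin²(nπx/L) dx = L³·(1/6 − 1/(4n²π²)); higher powers xᵏ the same way, integrating xᵏ·cos(2nπx/L) by parts.
State is unnormalized: ∫|φ|² dx = 2.0400, and ∫φ*·x³·φ dx = 24.109, so ⟨x³⟩ = 24.109 / 2.0400.
⟨x³⟩ = 11.818.

11.8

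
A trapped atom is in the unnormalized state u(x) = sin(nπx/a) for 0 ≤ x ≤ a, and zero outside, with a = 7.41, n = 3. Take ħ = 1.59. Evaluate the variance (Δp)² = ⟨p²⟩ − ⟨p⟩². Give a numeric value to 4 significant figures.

Compute ⟨p⟩ and ⟨p²⟩ separately; (Δp)² = ⟨p²⟩ − ⟨p⟩².
d/dx sin(nπx/a) = (nπ/a)·cos(nπx/a) and d²/dx² sin(nπx/a) = −(nπ/a)²·sin(nπx/a); on 0 ≤ x ≤ a, ∫sin²(nπx/a) dx = a/2 and ∫sin(nπx/a)·cos(nπx/a) dx = 0.
Normalization: ∫|u|² dx = 3.7050.
⟨p⟩ = 0.0000 and ⟨p²⟩ = 4.0898.
(Δp)² = 4.0898 − (0.0000)² = 4.0898.

4.090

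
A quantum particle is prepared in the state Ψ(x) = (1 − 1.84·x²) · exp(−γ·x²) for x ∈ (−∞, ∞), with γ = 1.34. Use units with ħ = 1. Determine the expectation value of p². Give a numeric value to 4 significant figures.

p² Ψ = −ħ² d²Ψ/dx²; ⟨p²⟩ = −ħ² ∫ Ψ*·Ψ'' dx / ∫|Ψ|² dx.
Expand each integrand as polynomial × e^(−2γx²) and use ∫x^(2j)·e^(−2γx²) dx = (2j−1)!!/(4γ)^j · √(π/(2γ)), odd powers → 0; here √(π/(2γ)) = 1.0827. Differentiate with the product rule, d/dx e^(−γx²) = −2γx·e^(−γx²).
State is unnormalized: ∫|Ψ|² dx = 0.72212, and ∫Ψ*·(−ħ² Ψ'') dx = 3.6437, so ⟨p²⟩ = 3.6437 / 0.72212.
⟨p²⟩ = 5.0458.

5.046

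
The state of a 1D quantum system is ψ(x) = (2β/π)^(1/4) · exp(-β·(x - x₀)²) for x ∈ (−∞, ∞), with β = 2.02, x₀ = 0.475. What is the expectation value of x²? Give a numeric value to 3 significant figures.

0.349

⟨x²⟩ = ∫ x²·|ψ|² dx (integrals over the domain).
Gaussian moments (u = x − x₀): ∫u^(2j)·e^(−2βu²) du = (2j−1)!!/(4β)^j · √(π/(2β)), odd powers integrate to 0; here √(π/(2β)) = 0.88183.
⟨x²⟩ = 0.34939.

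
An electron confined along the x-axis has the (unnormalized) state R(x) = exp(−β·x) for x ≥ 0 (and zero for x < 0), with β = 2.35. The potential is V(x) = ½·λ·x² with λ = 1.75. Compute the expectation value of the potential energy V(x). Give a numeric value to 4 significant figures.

0.07922

⟨V⟩ = ∫ V(x)·|R|² dx / ∫|R|² dx.
Every integrand reduces to terms xʲ·e^(−2βx) on [0, ∞); use ∫₀^∞ xʲ·e^(−2βx) dx = j!/(2β)^(j+1).
State is unnormalized: ∫|R|² dx = 0.21277, and ∫R*·V(x)·R dx = 0.016856, so ⟨V⟩ = 0.016856 / 0.21277.
⟨V⟩ = 0.079221.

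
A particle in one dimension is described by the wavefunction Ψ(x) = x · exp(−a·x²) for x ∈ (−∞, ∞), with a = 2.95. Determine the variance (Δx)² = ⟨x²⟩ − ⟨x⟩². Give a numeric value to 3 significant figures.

Compute ⟨x⟩ and ⟨x²⟩ separately, then (Δx)² = ⟨x²⟩ − ⟨x⟩².
Expand each integrand as polynomial × e^(−2ax²) and use ∫x^(2j)·e^(−2ax²) dx = (2j−1)!!/(4a)^j · √(π/(2a)), odd powers → 0; here √(π/(2a)) = 0.72971.
Normalization: ∫|Ψ|² dx = 0.061840.
⟨x⟩ = 0.0000 and ⟨x²⟩ = 0.25424.
(Δx)² = 0.25424 − (0.0000)² = 0.25424.

0.254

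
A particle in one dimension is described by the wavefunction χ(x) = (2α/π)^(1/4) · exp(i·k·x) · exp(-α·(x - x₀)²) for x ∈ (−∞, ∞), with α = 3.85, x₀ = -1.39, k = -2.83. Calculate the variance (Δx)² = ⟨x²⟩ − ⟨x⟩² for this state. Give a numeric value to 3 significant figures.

0.0649

Compute ⟨x⟩ and ⟨x²⟩ separately, then (Δx)² = ⟨x²⟩ − ⟨x⟩².
Gaussian moments (u = x − x₀): ∫u^(2j)·e^(−2αu²) du = (2j−1)!!/(4α)^j · √(π/(2α)), odd powers integrate to 0; here √(π/(2α)) = 0.63875.
⟨x⟩ = -1.3900 and ⟨x²⟩ = 1.9970.
(Δx)² = 1.9970 − (-1.3900)² = 0.064935.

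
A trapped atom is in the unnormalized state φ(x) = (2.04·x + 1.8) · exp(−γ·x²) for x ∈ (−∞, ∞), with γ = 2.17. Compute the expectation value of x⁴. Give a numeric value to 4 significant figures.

0.06035

⟨x⁴⟩ = ∫ x⁴·|φ|² dx / ∫|φ|² dx (integrals over the domain).
Expand each integrand as polynomial × e^(−2γx²) and use ∫x^(2j)·e^(−2γx²) dx = (2j−1)!!/(4γ)^j · √(π/(2γ)), odd powers → 0; here √(π/(2γ)) = 0.85081.
State is unnormalized: ∫|φ|² dx = 3.1645, and ∫φ*·x⁴·φ dx = 0.19098, so ⟨x⁴⟩ = 0.19098 / 3.1645.
⟨x⁴⟩ = 0.060349.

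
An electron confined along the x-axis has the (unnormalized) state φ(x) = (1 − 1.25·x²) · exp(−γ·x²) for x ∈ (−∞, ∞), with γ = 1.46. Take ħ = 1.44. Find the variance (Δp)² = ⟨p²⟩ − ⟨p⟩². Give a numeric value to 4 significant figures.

7.464

Compute ⟨p⟩ and ⟨p²⟩ separately; (Δp)² = ⟨p²⟩ − ⟨p⟩².
Expand each integrand as polynomial × e^(−2γx²) and use ∫x^(2j)·e^(−2γx²) dx = (2j−1)!!/(4γ)^j · √(π/(2γ)), odd powers → 0; here √(π/(2γ)) = 1.0373. Differentiate with the product rule, d/dx e^(−γx²) = −2γx·e^(−γx²).
Normalization: ∫|φ|² dx = 0.73578.
⟨p⟩ = 0.0000 and ⟨p²⟩ = 7.4636.
(Δp)² = 7.4636 − (0.0000)² = 7.4636.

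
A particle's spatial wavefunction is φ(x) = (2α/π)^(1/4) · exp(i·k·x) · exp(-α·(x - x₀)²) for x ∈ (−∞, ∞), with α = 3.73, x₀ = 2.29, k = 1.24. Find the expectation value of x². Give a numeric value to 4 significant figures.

5.311

⟨x²⟩ = ∫ x²·|φ|² dx (integrals over the domain).
Gaussian moments (u = x − x₀): ∫u^(2j)·e^(−2αu²) du = (2j−1)!!/(4α)^j · √(π/(2α)), odd powers integrate to 0; here √(π/(2α)) = 0.64894.
⟨x²⟩ = 5.3111.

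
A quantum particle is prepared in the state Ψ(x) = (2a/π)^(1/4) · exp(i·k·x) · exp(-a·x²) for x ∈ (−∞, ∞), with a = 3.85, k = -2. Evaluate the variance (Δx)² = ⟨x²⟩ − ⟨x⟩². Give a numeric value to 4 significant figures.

0.06494

Compute ⟨x⟩ and ⟨x²⟩ separately, then (Δx)² = ⟨x²⟩ − ⟨x⟩².
Gaussian moments: ∫x^(2j)·e^(−2ax²) dx = (2j−1)!!/(4a)^j · √(π/(2a)), odd powers integrate to 0; here √(π/(2a)) = 0.63875.
⟨x⟩ = 0.0000 and ⟨x²⟩ = 0.064935.
(Δx)² = 0.064935 − (0.0000)² = 0.064935.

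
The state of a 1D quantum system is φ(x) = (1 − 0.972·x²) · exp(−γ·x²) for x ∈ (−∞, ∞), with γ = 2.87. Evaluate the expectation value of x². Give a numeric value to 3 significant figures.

⟨x²⟩ = ∫ x²·|φ|² dx / ∫|φ|² dx (integrals over the domain).
Expand each integrand as polynomial × e^(−2γx²) and use ∫x^(2j)·e^(−2γx²) dx = (2j−1)!!/(4γ)^j · √(π/(2γ)), odd powers → 0; here √(π/(2γ)) = 0.73981.
State is unnormalized: ∫|φ|² dx = 0.63044, and ∫φ*·x²·φ dx = 0.038635, so ⟨x²⟩ = 0.038635 / 0.63044.
⟨x²⟩ = 0.061282.

0.0613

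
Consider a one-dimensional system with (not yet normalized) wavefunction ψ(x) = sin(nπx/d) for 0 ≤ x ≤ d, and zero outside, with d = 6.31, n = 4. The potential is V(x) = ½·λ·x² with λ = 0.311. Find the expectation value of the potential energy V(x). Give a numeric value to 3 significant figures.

⟨V⟩ = ∫ V(x)·|ψ|² dx / ∫|ψ|² dx.
With sin²θ = (1 − cos2θ)/2 on 0 ≤ x ≤ d: ∫sin²(nπx/d) dx = d/2, ∫x·sin²(nπx/d) dx = d²/4, ∫x²·sin²(nπx/d) dx = d³·(1/6 − 1/(4n²π²)); higher powers xᵏ the same way, integrating xᵏ·cos(2nπx/d) by parts.
State is unnormalized: ∫|ψ|² dx = 3.1550, and ∫ψ*·V(x)·ψ dx = 6.4494, so ⟨V⟩ = 6.4494 / 3.1550.
⟨V⟩ = 2.0442.

2.04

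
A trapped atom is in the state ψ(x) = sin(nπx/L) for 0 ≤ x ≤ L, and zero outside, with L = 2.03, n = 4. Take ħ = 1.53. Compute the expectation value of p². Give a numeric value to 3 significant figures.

89.7

p² ψ = −ħ² d²ψ/dx²; ⟨p²⟩ = −ħ² ∫ ψ*·ψ'' dx / ∫|ψ|² dx.
d/dx sin(nπx/L) = (nπ/L)·cos(nπx/L) and d²/dx² sin(nπx/L) = −(nπ/L)²·sin(nπx/L); on 0 ≤ x ≤ L, ∫sin²(nπx/L) dx = L/2 and ∫sin(nπx/L)·cos(nπx/L) dx = 0.
State is unnormalized: ∫|ψ|² dx = 1.0150, and ∫ψ*·(−ħ² ψ'') dx = 91.049, so ⟨p²⟩ = 91.049 / 1.0150.
⟨p²⟩ = 89.704.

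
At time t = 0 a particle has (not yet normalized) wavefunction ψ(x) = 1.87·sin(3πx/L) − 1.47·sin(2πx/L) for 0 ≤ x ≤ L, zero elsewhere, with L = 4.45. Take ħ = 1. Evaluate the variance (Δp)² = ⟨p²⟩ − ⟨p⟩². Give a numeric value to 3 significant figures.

3.53

Compute ⟨p⟩ and ⟨p²⟩ separately; (Δp)² = ⟨p²⟩ − ⟨p⟩².
d²/dx² sin(jπx/L) = −(jπ/L)²·sin(jπx/L); on 0 ≤ x ≤ L, ∫sin²(jπx/L) dx = L/2 and ∫sin(jπx/L)·sin(lπx/L) dx = 0 for j ≠ l, so only diagonal terms survive in ∫|ψ|² and ∫ψ·ψ″; ∫ψ·ψ′ dx = [ψ²/2] between the walls = 0.
Normalization: ∫|ψ|² dx = 12.589.
⟨p⟩ = 0.0000 and ⟨p²⟩ = 3.5338.
(Δp)² = 3.5338 − (0.0000)² = 3.5338.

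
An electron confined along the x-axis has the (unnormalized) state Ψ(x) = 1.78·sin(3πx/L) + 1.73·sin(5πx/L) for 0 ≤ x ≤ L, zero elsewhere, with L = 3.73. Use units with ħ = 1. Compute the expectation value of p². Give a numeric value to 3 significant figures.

11.9

p² Ψ = −ħ² d²Ψ/dx²; ⟨p²⟩ = −ħ² ∫ Ψ*·Ψ'' dx / ∫|Ψ|² dx.
d²/dx² sin(jπx/L) = −(jπ/L)²·sin(jπx/L); on 0 ≤ x ≤ L, ∫sin²(jπx/L) dx = L/2 and ∫sin(jπx/L)·sin(lπx/L) dx = 0 for j ≠ l, so only diagonal terms survive in ∫|Ψ|² and ∫Ψ·Ψ″; ∫Ψ·Ψ′ dx = [Ψ²/2] between the walls = 0.
State is unnormalized: ∫|Ψ|² dx = 11.491, and ∫Ψ*·(−ħ² Ψ'') dx = 136.72, so ⟨p²⟩ = 136.72 / 11.491.
⟨p²⟩ = 11.898.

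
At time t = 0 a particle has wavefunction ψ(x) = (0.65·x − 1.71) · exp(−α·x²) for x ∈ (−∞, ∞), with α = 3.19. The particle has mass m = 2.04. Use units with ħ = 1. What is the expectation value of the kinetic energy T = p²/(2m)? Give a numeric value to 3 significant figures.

0.799

T = −(ħ²/2m) d²/dx², so ⟨T⟩ = −(ħ²/2m) ∫ ψ*·ψ'' dx / ∫|ψ|² dx; with m = 2.04.
Expand each integrand as polynomial × e^(−2αx²) and use ∫x^(2j)·e^(−2αx²) dx = (2j−1)!!/(4α)^j · √(π/(2α)), odd powers → 0; here √(π/(2α)) = 0.70172. Differentiate with the product rule, d/dx e^(−αx²) = −2αx·e^(−αx²).
State is unnormalized: ∫|ψ|² dx = 2.0751, and ∫ψ*·(−ħ²/2m · ψ'') dx = 1.6588, so ⟨T⟩ = 1.6588 / 2.0751.
⟨T⟩ = 0.79937.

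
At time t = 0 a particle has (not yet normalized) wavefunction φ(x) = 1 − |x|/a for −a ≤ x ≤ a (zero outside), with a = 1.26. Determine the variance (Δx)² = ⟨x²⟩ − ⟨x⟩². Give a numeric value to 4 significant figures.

Compute ⟨x⟩ and ⟨x²⟩ separately, then (Δx)² = ⟨x²⟩ − ⟨x⟩².
φ is even, so ∫ over [−a, a] = 2∫₀ᵃ with φ = 1 − x/a there: ∫₀ᵃ (1 − x/a)² dx = a/3, ∫₀ᵃ x²(1 − x/a)² dx = a³/30, ∫₀ᵃ x⁴(1 − x/a)² dx = a⁵/105.
Normalization: ∫|φ|² dx = 0.84000.
⟨x⟩ = 0.0000 and ⟨x²⟩ = 0.15876.
(Δx)² = 0.15876 − (0.0000)² = 0.15876.

0.1588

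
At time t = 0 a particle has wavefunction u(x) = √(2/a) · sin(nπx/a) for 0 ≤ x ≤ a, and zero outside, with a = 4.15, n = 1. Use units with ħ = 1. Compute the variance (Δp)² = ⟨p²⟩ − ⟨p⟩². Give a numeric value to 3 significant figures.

0.573

Compute ⟨p⟩ and ⟨p²⟩ separately; (Δp)² = ⟨p²⟩ − ⟨p⟩².
d/dx sin(nπx/a) = (nπ/a)·cos(nπx/a) and d²/dx² sin(nπx/a) = −(nπ/a)²·sin(nπx/a); on 0 ≤ x ≤ a, ∫sin²(nπx/a) dx = a/2 and ∫sin(nπx/a)·cos(nπx/a) dx = 0.
⟨p⟩ = 0.0000 and ⟨p²⟩ = 0.57306.
(Δp)² = 0.57306 − (0.0000)² = 0.57306.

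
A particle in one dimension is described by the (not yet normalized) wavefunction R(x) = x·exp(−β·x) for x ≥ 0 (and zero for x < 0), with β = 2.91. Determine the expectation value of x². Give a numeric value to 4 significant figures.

⟨x²⟩ = ∫ x²·|R|² dx / ∫|R|² dx (integrals over the domain).
Every integrand reduces to terms xʲ·e^(−2βx) on [0, ∞); use ∫₀^∞ xʲ·e^(−2βx) dx = j!/(2β)^(j+1).
State is unnormalized: ∫|R|² dx = 0.010145, and ∫R*·x²·R dx = 0.0035942, so ⟨x²⟩ = 0.0035942 / 0.010145.
⟨x²⟩ = 0.35427.

0.3543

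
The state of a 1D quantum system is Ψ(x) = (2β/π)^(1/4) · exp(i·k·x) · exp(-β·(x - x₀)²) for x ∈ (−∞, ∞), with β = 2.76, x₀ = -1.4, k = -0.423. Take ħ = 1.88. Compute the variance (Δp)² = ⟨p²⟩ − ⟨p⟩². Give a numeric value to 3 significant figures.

9.75

Compute ⟨p⟩ and ⟨p²⟩ separately; (Δp)² = ⟨p²⟩ − ⟨p⟩².
Gaussian moments (u = x − x₀): ∫u^(2j)·e^(−2βu²) du = (2j−1)!!/(4β)^j · √(π/(2β)), odd powers integrate to 0; here √(π/(2β)) = 0.75441. Derivatives: Ψ′ = (ik − 2βu)·Ψ, Ψ″ = ((ik − 2βu)² − 2β)·Ψ; the odd-in-u pieces drop out.
⟨p⟩ = -0.79524 and ⟨p²⟩ = 10.387.
(Δp)² = 10.387 − (-0.79524)² = 9.7549.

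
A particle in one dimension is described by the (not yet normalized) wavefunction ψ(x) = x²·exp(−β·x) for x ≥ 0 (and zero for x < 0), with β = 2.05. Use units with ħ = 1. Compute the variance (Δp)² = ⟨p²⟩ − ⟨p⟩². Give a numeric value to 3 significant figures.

Compute ⟨p⟩ and ⟨p²⟩ separately; (Δp)² = ⟨p²⟩ − ⟨p⟩².
Differentiate x²·exp(−β·x) with the product rule; every integrand then reduces to terms xʲ·e^(−2βx) on [0, ∞), with ∫₀^∞ xʲ·e^(−2βx) dx = j!/(2β)^(j+1).
Normalization: ∫|ψ|² dx = 0.020715.
⟨p⟩ = 0.0000 and ⟨p²⟩ = 1.4008.
(Δp)² = 1.4008 − (0.0000)² = 1.4008.

1.40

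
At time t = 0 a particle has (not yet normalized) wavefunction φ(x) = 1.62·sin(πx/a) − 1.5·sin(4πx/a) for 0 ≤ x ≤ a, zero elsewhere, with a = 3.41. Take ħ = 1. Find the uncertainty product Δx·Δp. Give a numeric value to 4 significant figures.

2.062

Δx = √(⟨x²⟩−⟨x⟩²), Δp = √(⟨p²⟩−⟨p⟩²).
On 0 ≤ x ≤ a (j ≠ l): ∫sin²(jπx/a) dx = a/2, ∫sin(jπx/a)·sin(lπx/a) dx = 0; diagonal moments ∫x·sin²(jπx/a) dx = a²/4, ∫x²·sin²(jπx/a) dx = a³·(1/6 − 1/(4j²π²)); cross terms ∫x·sin(jπx/a)·sin(lπx/a) dx = 0 for j + l even and −4jla²/(π²(j² − l²)²) for j + l odd, ∫x²·sin(jπx/a)·sin(lπx/a) dx = (−1)^(j+l)·4jla³/(π²(j² − l²)²); higher powers the same way via product-to-sum and parts. d²/dx² sin(jπx/a) = −(jπ/a)²·sin(jπx/a); on 0 ≤ x ≤ a, ∫sin²(jπx/a) dx = a/2 and ∫sin(jπx/a)·sin(lπx/a) dx = 0 for j ≠ l, so only diagonal terms survive in ∫|φ|² and ∫φ·φ″; ∫φ·φ′ dx = [φ²/2] between the walls = 0.
Normalization: ∫|φ|² dx = 8.3109.
⟨x⟩ = 1.7540, ⟨x²⟩ = 3.7089 ⇒ Δx = 0.79526.
⟨p⟩ = 0.0000, ⟨p²⟩ = 6.7256 ⇒ Δp = 2.5934.
Δx·Δp = 2.0624.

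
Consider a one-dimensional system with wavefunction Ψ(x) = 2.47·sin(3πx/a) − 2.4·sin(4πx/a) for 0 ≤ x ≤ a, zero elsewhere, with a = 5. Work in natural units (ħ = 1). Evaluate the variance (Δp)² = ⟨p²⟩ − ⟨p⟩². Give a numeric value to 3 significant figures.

4.90

Compute ⟨p⟩ and ⟨p²⟩ separately; (Δp)² = ⟨p²⟩ − ⟨p⟩².
d²/dx² sin(jπx/a) = −(jπ/a)²·sin(jπx/a); on 0 ≤ x ≤ a, ∫sin²(jπx/a) dx = a/2 and ∫sin(jπx/a)·sin(lπx/a) dx = 0 for j ≠ l, so only diagonal terms survive in ∫|Ψ|² and ∫Ψ·Ψ″; ∫Ψ·Ψ′ dx = [Ψ²/2] between the walls = 0.
Normalization: ∫|Ψ|² dx = 29.652.
⟨p⟩ = 0.0000 and ⟨p²⟩ = 4.8951.
(Δp)² = 4.8951 − (0.0000)² = 4.8951.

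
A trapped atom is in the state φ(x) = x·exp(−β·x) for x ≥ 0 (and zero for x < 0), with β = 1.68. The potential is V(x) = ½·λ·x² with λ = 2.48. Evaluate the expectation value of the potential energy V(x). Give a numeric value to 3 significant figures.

⟨V⟩ = ∫ V(x)·|φ|² dx / ∫|φ|² dx.
Every integrand reduces to terms xʲ·e^(−2βx) on [0, ∞); use ∫₀^∞ xʲ·e^(−2βx) dx = j!/(2β)^(j+1).
State is unnormalized: ∫|φ|² dx = 0.052724, and ∫φ*·V(x)·φ dx = 0.069492, so ⟨V⟩ = 0.069492 / 0.052724.
⟨V⟩ = 1.3180.

1.32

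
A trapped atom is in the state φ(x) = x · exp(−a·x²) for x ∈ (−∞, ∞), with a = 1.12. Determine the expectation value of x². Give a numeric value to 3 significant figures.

⟨x²⟩ = ∫ x²·|φ|² dx / ∫|φ|² dx (integrals over the domain).
Expand each integrand as polynomial × e^(−2ax²) and use ∫x^(2j)·e^(−2ax²) dx = (2j−1)!!/(4a)^j · √(π/(2a)), odd powers → 0; here √(π/(2a)) = 1.1843.
State is unnormalized: ∫|φ|² dx = 0.26435, and ∫φ*·x²·φ dx = 0.17702, so ⟨x²⟩ = 0.17702 / 0.26435.
⟨x²⟩ = 0.66964.

0.670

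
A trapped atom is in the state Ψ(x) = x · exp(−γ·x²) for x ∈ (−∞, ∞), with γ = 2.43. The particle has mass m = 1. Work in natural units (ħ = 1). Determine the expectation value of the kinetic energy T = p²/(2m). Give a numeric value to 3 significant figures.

3.65

T = −(ħ²/2m) d²/dx², so ⟨T⟩ = −(ħ²/2m) ∫ Ψ*·Ψ'' dx / ∫|Ψ|² dx; with m = 1.
Expand each integrand as polynomial × e^(−2γx²) and use ∫x^(2j)·e^(−2γx²) dx = (2j−1)!!/(4γ)^j · √(π/(2γ)), odd powers → 0; here √(π/(2γ)) = 0.80400. Differentiate with the product rule, d/dx e^(−γx²) = −2γx·e^(−γx²).
State is unnormalized: ∫|Ψ|² dx = 0.082716, and ∫Ψ*·(−ħ²/2m · Ψ'') dx = 0.30150, so ⟨T⟩ = 0.30150 / 0.082716.
⟨T⟩ = 3.6450.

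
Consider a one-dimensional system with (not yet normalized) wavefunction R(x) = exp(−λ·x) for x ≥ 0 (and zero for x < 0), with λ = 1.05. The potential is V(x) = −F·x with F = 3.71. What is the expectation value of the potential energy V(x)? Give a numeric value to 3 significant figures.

-1.77

⟨V⟩ = ∫ V(x)·|R|² dx / ∫|R|² dx.
Every integrand reduces to terms xʲ·e^(−2λx) on [0, ∞); use ∫₀^∞ xʲ·e^(−2λx) dx = j!/(2λ)^(j+1).
State is unnormalized: ∫|R|² dx = 0.47619, and ∫R*·V(x)·R dx = -0.84127, so ⟨V⟩ = -0.84127 / 0.47619.
⟨V⟩ = -1.7667.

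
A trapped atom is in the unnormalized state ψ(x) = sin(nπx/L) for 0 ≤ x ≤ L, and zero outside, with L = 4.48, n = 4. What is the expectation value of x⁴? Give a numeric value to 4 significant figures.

⟨x⁴⟩ = ∫ x⁴·|ψ|² dx / ∫|ψ|² dx (integrals over the domain).
With sin²θ = (1 − cos2θ)/2 on 0 ≤ x ≤ L: ∫sin²(nπx/L) dx = L/2, ∫x·sin²(nπx/L) dx = L²/4, ∫x²·sin²(nπx/L) dx = L³·(1/6 − 1/(4n²π²)); higher powers xᵏ the same way, integrating xᵏ·cos(2nπx/L) by parts.
State is unnormalized: ∫|ψ|² dx = 2.2400, and ∫ψ*·x⁴·ψ dx = 174.80, so ⟨x⁴⟩ = 174.80 / 2.2400.
⟨x⁴⟩ = 78.038.

78.04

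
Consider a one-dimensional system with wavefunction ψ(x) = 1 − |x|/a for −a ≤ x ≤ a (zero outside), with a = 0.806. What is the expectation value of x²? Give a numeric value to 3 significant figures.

0.0650

⟨x²⟩ = ∫ x²·|ψ|² dx / ∫|ψ|² dx (integrals over the domain).
ψ is even, so ∫ over [−a, a] = 2∫₀ᵃ with ψ = 1 − x/a there: ∫₀ᵃ (1 − x/a)² dx = a/3, ∫₀ᵃ x²(1 − x/a)² dx = a³/30, ∫₀ᵃ x⁴(1 − x/a)² dx = a⁵/105.
State is unnormalized: ∫|ψ|² dx = 0.53733, and ∫ψ*·x²·ψ dx = 0.034907, so ⟨x²⟩ = 0.034907 / 0.53733.
⟨x²⟩ = 0.064964.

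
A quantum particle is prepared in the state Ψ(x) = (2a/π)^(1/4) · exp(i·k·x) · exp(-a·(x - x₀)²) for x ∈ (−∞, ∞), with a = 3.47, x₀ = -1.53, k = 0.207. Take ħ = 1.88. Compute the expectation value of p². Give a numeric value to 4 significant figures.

12.42

p² Ψ = −ħ² d²Ψ/dx²; ⟨p²⟩ = −ħ² ∫ Ψ*·Ψ'' dx.
Gaussian moments (u = x − x₀): ∫u^(2j)·e^(−2au²) du = (2j−1)!!/(4a)^j · √(π/(2a)), odd powers integrate to 0; here √(π/(2a)) = 0.67281. Derivatives: Ψ′ = (ik − 2au)·Ψ, Ψ″ = ((ik − 2au)² − 2a)·Ψ; the odd-in-u pieces drop out.
⟨p²⟩ = 12.416.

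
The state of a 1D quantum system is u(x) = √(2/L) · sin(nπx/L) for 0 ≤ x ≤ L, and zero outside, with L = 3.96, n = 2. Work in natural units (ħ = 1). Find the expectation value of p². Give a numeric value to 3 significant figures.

2.52

p² u = −ħ² d²u/dx²; ⟨p²⟩ = −ħ² ∫ u*·u'' dx.
d/dx sin(nπx/L) = (nπ/L)·cos(nπx/L) and d²/dx² sin(nπx/L) = −(nπ/L)²·sin(nπx/L); on 0 ≤ x ≤ L, ∫sin²(nπx/L) dx = L/2 and ∫sin(nπx/L)·cos(nπx/L) dx = 0.
⟨p²⟩ = 2.5175.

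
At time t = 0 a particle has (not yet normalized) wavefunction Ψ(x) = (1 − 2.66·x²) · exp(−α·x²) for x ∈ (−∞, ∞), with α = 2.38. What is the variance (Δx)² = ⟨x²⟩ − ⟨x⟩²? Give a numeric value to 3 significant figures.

0.0769

Compute ⟨x⟩ and ⟨x²⟩ separately, then (Δx)² = ⟨x²⟩ − ⟨x⟩².
Expand each integrand as polynomial × e^(−2αx²) and use ∫x^(2j)·e^(−2αx²) dx = (2j−1)!!/(4α)^j · √(π/(2α)), odd powers → 0; here √(π/(2α)) = 0.81240.
Normalization: ∫|Ψ|² dx = 0.54869.
⟨x⟩ = 0.0000 and ⟨x²⟩ = 0.076923.
(Δx)² = 0.076923 − (0.0000)² = 0.076923.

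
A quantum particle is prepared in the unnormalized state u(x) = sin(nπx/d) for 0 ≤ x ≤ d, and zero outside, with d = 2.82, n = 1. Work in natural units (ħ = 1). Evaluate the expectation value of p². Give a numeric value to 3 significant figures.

1.24

p² u = −ħ² d²u/dx²; ⟨p²⟩ = −ħ² ∫ u*·u'' dx / ∫|u|² dx.
d/dx sin(nπx/d) = (nπ/d)·cos(nπx/d) and d²/dx² sin(nπx/d) = −(nπ/d)²·sin(nπx/d); on 0 ≤ x ≤ d, ∫sin²(nπx/d) dx = d/2 and ∫sin(nπx/d)·cos(nπx/d) dx = 0.
State is unnormalized: ∫|u|² dx = 1.4100, and ∫u*·(−ħ² u'') dx = 1.7499, so ⟨p²⟩ = 1.7499 / 1.4100.
⟨p²⟩ = 1.2411.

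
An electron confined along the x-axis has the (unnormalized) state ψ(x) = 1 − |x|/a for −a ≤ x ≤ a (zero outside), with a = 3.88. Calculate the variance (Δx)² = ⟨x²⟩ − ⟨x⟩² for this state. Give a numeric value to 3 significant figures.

1.51

Compute ⟨x⟩ and ⟨x²⟩ separately, then (Δx)² = ⟨x²⟩ − ⟨x⟩².
ψ is even, so ∫ over [−a, a] = 2∫₀ᵃ with ψ = 1 − x/a there: ∫₀ᵃ (1 − x/a)² dx = a/3, ∫₀ᵃ x²(1 − x/a)² dx = a³/30, ∫₀ᵃ x⁴(1 − x/a)² dx = a⁵/105.
Normalization: ∫|ψ|² dx = 2.5867.
⟨x⟩ = 0.0000 and ⟨x²⟩ = 1.5054.
(Δx)² = 1.5054 − (0.0000)² = 1.5054.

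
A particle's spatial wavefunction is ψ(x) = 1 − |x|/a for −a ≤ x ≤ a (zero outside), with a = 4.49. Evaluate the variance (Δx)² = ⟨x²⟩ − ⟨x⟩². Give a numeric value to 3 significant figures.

2.02

Compute ⟨x⟩ and ⟨x²⟩ separately, then (Δx)² = ⟨x²⟩ − ⟨x⟩².
ψ is even, so ∫ over [−a, a] = 2∫₀ᵃ with ψ = 1 − x/a there: ∫₀ᵃ (1 − x/a)² dx = a/3, ∫₀ᵃ x²(1 − x/a)² dx = a³/30, ∫₀ᵃ x⁴(1 − x/a)² dx = a⁵/105.
Normalization: ∫|ψ|² dx = 2.9933.
⟨x⟩ = 0.0000 and ⟨x²⟩ = 2.0160.
(Δx)² = 2.0160 − (0.0000)² = 2.0160.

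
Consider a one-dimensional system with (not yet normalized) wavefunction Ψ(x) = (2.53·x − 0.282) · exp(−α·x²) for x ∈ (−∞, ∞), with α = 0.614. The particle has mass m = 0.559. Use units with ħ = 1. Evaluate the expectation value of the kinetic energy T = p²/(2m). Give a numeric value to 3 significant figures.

1.62

T = −(ħ²/2m) d²/dx², so ⟨T⟩ = −(ħ²/2m) ∫ Ψ*·Ψ'' dx / ∫|Ψ|² dx; with m = 0.559.
Expand each integrand as polynomial × e^(−2αx²) and use ∫x^(2j)·e^(−2αx²) dx = (2j−1)!!/(4α)^j · √(π/(2α)), odd powers → 0; here √(π/(2α)) = 1.5995. Differentiate with the product rule, d/dx e^(−αx²) = −2αx·e^(−αx²).
State is unnormalized: ∫|Ψ|² dx = 4.2958, and ∫Ψ*·(−ħ²/2m · Ψ'') dx = 6.9379, so ⟨T⟩ = 6.9379 / 4.2958.
⟨T⟩ = 1.6151.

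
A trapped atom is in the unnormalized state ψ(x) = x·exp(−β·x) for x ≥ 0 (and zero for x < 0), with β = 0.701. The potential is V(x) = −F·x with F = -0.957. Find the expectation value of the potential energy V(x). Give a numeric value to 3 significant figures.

⟨V⟩ = ∫ V(x)·|ψ|² dx / ∫|ψ|² dx.
Every integrand reduces to terms xʲ·e^(−2βx) on [0, ∞); use ∫₀^∞ xʲ·e^(−2βx) dx = j!/(2β)^(j+1).
State is unnormalized: ∫|ψ|² dx = 0.72575, and ∫ψ*·V(x)·ψ dx = 1.4862, so ⟨V⟩ = 1.4862 / 0.72575.
⟨V⟩ = 2.0478.

2.05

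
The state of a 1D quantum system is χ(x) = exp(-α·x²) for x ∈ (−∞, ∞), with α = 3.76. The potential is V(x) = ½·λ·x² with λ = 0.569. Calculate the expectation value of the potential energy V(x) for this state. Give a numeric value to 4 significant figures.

0.01892

⟨V⟩ = ∫ V(x)·|χ|² dx / ∫|χ|² dx.
Gaussian moments: ∫x^(2j)·e^(−2αx²) dx = (2j−1)!!/(4α)^j · √(π/(2α)), odd powers integrate to 0; here √(π/(2α)) = 0.64635.
State is unnormalized: ∫|χ|² dx = 0.64635, and ∫χ*·V(x)·χ dx = 0.012226, so ⟨V⟩ = 0.012226 / 0.64635.
⟨V⟩ = 0.018916.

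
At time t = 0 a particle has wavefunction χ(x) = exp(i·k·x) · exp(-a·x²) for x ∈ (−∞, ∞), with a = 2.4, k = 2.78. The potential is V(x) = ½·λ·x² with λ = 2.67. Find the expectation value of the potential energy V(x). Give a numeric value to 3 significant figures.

0.139

⟨V⟩ = ∫ V(x)·|χ|² dx / ∫|χ|² dx.
Gaussian moments: ∫x^(2j)·e^(−2ax²) dx = (2j−1)!!/(4a)^j · √(π/(2a)), odd powers integrate to 0; here √(π/(2a)) = 0.80901.
State is unnormalized: ∫|χ|² dx = 0.80901, and ∫χ*·V(x)·χ dx = 0.11250, so ⟨V⟩ = 0.11250 / 0.80901.
⟨V⟩ = 0.13906.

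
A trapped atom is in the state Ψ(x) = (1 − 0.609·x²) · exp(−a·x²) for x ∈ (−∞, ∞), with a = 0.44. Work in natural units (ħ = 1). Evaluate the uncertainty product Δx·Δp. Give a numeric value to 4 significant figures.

1.011

Δx = √(⟨x²⟩−⟨x⟩²), Δp = √(⟨p²⟩−⟨p⟩²).
Expand each integrand as polynomial × e^(−2ax²) and use ∫x^(2j)·e^(−2ax²) dx = (2j−1)!!/(4a)^j · √(π/(2a)), odd powers → 0; here √(π/(2a)) = 1.8894. Differentiate with the product rule, d/dx e^(−ax²) = −2ax·e^(−ax²).
Normalization: ∫|Ψ|² dx = 1.2605.
⟨x⟩ = 0.0000, ⟨x²⟩ = 0.61306 ⇒ Δx = 0.78298.
⟨p⟩ = 0.0000, ⟨p²⟩ = 1.6687 ⇒ Δp = 1.2918.
Δx·Δp = 1.0114.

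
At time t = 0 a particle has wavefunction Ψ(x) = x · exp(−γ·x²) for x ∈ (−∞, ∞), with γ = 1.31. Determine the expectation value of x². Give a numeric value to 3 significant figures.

⟨x²⟩ = ∫ x²·|Ψ|² dx / ∫|Ψ|² dx (integrals over the domain).
Expand each integrand as polynomial × e^(−2γx²) and use ∫x^(2j)·e^(−2γx²) dx = (2j−1)!!/(4γ)^j · √(π/(2γ)), odd powers → 0; here √(π/(2γ)) = 1.0950.
State is unnormalized: ∫|Ψ|² dx = 0.20897, and ∫Ψ*·x²·Ψ dx = 0.11964, so ⟨x²⟩ = 0.11964 / 0.20897.
⟨x²⟩ = 0.57252.

0.573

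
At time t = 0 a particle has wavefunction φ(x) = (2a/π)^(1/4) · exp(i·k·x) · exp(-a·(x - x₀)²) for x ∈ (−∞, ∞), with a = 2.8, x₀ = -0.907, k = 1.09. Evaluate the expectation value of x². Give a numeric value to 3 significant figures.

⟨x²⟩ = ∫ x²·|φ|² dx (integrals over the domain).
Gaussian moments (u = x − x₀): ∫u^(2j)·e^(−2au²) du = (2j−1)!!/(4a)^j · √(π/(2a)), odd powers integrate to 0; here √(π/(2a)) = 0.74900.
⟨x²⟩ = 0.91193.

0.912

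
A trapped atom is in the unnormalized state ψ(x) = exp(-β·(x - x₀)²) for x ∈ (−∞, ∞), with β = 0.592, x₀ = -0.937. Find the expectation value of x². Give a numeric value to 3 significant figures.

⟨x²⟩ = ∫ x²·|ψ|² dx / ∫|ψ|² dx (integrals over the domain).
Gaussian moments (u = x − x₀): ∫u^(2j)·e^(−2βu²) du = (2j−1)!!/(4β)^j · √(π/(2β)), odd powers integrate to 0; here √(π/(2β)) = 1.6289.
State is unnormalized: ∫|ψ|² dx = 1.6289, and ∫ψ*·x²·ψ dx = 2.1180, so ⟨x²⟩ = 2.1180 / 1.6289.
⟨x²⟩ = 1.3003.

1.30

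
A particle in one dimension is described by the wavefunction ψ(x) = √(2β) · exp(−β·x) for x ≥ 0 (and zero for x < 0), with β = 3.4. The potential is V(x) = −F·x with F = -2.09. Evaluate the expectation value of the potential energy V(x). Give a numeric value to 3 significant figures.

0.307

⟨V⟩ = ∫ V(x)·|ψ|² dx.
Every integrand reduces to terms xʲ·e^(−2βx) on [0, ∞); use ∫₀^∞ xʲ·e^(−2βx) dx = j!/(2β)^(j+1).
⟨V⟩ = 0.30735.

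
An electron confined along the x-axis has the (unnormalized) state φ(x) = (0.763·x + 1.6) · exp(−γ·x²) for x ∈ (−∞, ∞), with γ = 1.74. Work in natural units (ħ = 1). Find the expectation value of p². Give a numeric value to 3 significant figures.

1.85

p² φ = −ħ² d²φ/dx²; ⟨p²⟩ = −ħ² ∫ φ*·φ'' dx / ∫|φ|² dx.
Expand each integrand as polynomial × e^(−2γx²) and use ∫x^(2j)·e^(−2γx²) dx = (2j−1)!!/(4γ)^j · √(π/(2γ)), odd powers → 0; here √(π/(2γ)) = 0.95013. Differentiate with the product rule, d/dx e^(−γx²) = −2γx·e^(−γx²).
State is unnormalized: ∫|φ|² dx = 2.5118, and ∫φ*·(−ħ² φ'') dx = 4.6471, so ⟨p²⟩ = 4.6471 / 2.5118.
⟨p²⟩ = 1.8501.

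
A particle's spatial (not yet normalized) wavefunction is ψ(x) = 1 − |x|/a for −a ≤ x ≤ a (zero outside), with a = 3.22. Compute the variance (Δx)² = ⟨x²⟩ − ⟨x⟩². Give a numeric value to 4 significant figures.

Compute ⟨x⟩ and ⟨x²⟩ separately, then (Δx)² = ⟨x²⟩ − ⟨x⟩².
ψ is even, so ∫ over [−a, a] = 2∫₀ᵃ with ψ = 1 − x/a there: ∫₀ᵃ (1 − x/a)² dx = a/3, ∫₀ᵃ x²(1 − x/a)² dx = a³/30, ∫₀ᵃ x⁴(1 − x/a)² dx = a⁵/105.
Normalization: ∫|ψ|² dx = 2.1467.
⟨x⟩ = 0.0000 and ⟨x²⟩ = 1.0368.
(Δx)² = 1.0368 − (0.0000)² = 1.0368.

1.037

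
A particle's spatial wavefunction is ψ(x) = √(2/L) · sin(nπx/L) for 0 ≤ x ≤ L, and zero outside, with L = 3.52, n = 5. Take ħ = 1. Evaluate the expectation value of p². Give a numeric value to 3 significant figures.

19.9

p² ψ = −ħ² d²ψ/dx²; ⟨p²⟩ = −ħ² ∫ ψ*·ψ'' dx.
d/dx sin(nπx/L) = (nπ/L)·cos(nπx/L) and d²/dx² sin(nπx/L) = −(nπ/L)²·sin(nπx/L); on 0 ≤ x ≤ L, ∫sin²(nπx/L) dx = L/2 and ∫sin(nπx/L)·cos(nπx/L) dx = 0.
⟨p²⟩ = 19.914.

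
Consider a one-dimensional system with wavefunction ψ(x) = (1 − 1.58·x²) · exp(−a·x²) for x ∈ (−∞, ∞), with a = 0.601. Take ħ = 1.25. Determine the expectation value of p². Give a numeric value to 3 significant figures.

5.11

p² ψ = −ħ² d²ψ/dx²; ⟨p²⟩ = −ħ² ∫ ψ*·ψ'' dx / ∫|ψ|² dx.
Expand each integrand as polynomial × e^(−2ax²) and use ∫x^(2j)·e^(−2ax²) dx = (2j−1)!!/(4a)^j · √(π/(2a)), odd powers → 0; here √(π/(2a)) = 1.6167. Differentiate with the product rule, d/dx e^(−ax²) = −2ax·e^(−ax²).
State is unnormalized: ∫|ψ|² dx = 1.5866, and ∫ψ*·(−ħ² ψ'') dx = 8.1042, so ⟨p²⟩ = 8.1042 / 1.5866.
⟨p²⟩ = 5.1079.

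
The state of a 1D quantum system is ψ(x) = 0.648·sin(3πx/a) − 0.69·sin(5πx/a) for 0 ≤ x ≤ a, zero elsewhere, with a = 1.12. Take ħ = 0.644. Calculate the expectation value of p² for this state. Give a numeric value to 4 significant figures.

p² ψ = −ħ² d²ψ/dx²; ⟨p²⟩ = −ħ² ∫ ψ*·ψ'' dx / ∫|ψ|² dx.
d²/dx² sin(jπx/a) = −(jπ/a)²·sin(jπx/a); on 0 ≤ x ≤ a, ∫sin²(jπx/a) dx = a/2 and ∫sin(jπx/a)·sin(lπx/a) dx = 0 for j ≠ l, so only diagonal terms survive in ∫|ψ|² and ∫ψ·ψ″; ∫ψ·ψ′ dx = [ψ²/2] between the walls = 0.
State is unnormalized: ∫|ψ|² dx = 0.50176, and ∫ψ*·(−ħ² ψ'') dx = 28.656, so ⟨p²⟩ = 28.656 / 0.50176.
⟨p²⟩ = 57.111.

57.11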